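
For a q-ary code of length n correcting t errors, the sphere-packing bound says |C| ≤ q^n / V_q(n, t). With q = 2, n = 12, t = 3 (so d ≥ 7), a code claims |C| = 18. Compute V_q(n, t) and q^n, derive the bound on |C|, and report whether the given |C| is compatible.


V_q(n, t) = 299, q^n = 4096, Hamming bound = 13, |C| = 18 > bound (violated).

Step 1: Compute V_q(n, t) = Σ_{j=0}^3 C(n, j) (q−1)^j.
  j = 0: C(12,0)·(1)^0 = 1·1 = 1.
  j = 1: C(12,1)·(1)^1 = 12·1 = 12.
  j = 2: C(12,2)·(1)^2 = 66·1 = 66.
  j = 3: C(12,3)·(1)^3 = 220·1 = 220.
  V_q(n, t) = 1 + 12 + 66 + 220 = 299.
Step 2: q^n = 2^12 = 4096.
Step 3: Hamming bound ⌊q^n / V_q(n,t)⌋ = ⌊4096/299⌋ = 13.
Step 4: Compare |C| = 18 to 13: violated.
The claimed |C| lies above the Hamming bound, so no 2-ary code of length 12 with d ≥ 7 can have 18 codewords.


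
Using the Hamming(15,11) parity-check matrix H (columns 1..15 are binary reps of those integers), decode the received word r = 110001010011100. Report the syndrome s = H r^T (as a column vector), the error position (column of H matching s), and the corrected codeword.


s = (0, 1, 1, 1)^T, error position = 7, corrected codeword c = 110001110011100

Compute s = H r^T mod 2 one row at a time:
  s_1 = 1 + 0 + 0 + 1 + 1 + 1 + 0 + 0 = 4 ≡ 0 (mod 2).
  s_2 = 0 + 0 + 1 + 0 + 1 + 1 + 0 + 0 = 3 ≡ 1 (mod 2).
  s_3 = 1 + 0 + 1 + 0 + 0 + 1 + 0 + 0 = 3 ≡ 1 (mod 2).
  s_4 = 1 + 0 + 0 + 0 + 0 + 1 + 1 + 0 = 3 ≡ 1 (mod 2).
s = (0, 1, 1, 1)^T — this equals column 7 of H (binary 0111), so error is at position 7.
Correct: flip bit 7 of r = 110001010011100 to get c = 110001110011100.


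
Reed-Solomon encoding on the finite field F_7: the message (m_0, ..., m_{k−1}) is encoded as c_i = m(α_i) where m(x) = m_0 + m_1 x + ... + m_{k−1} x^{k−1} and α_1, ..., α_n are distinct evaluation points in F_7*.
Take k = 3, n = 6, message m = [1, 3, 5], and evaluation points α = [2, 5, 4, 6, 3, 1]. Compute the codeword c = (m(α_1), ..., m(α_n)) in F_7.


c = [6, 1, 2, 3, 6, 2]

Message polynomial: m(x) = 1 + 3·x + 5·x^2 (mod 7).
For each evaluation point α_i, compute m(α_i) mod 7:
  α_1 = 2: Horner steps 5 → 6 → 6, so m(2) = 6.
  α_2 = 5: Horner steps 5 → 0 → 1, so m(5) = 1.
  α_3 = 4: Horner steps 5 → 2 → 2, so m(4) = 2.
  α_4 = 6: Horner steps 5 → 5 → 3, so m(6) = 3.
  α_5 = 3: Horner steps 5 → 4 → 6, so m(3) = 6.
  α_6 = 1: Horner steps 5 → 1 → 2, so m(1) = 2.
Codeword c = [6, 1, 2, 3, 6, 2] ∈ F_7^6.


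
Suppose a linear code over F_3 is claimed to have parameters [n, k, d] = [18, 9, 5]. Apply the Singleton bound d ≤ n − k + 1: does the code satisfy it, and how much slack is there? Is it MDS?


Singleton RHS = n − k + 1 = 10, slack = 5, bound satisfied, not MDS.

Singleton bound: d ≤ n − k + 1.
Here n = 18, k = 9, so n − k + 1 = 10.
Given d = 5, check d ≤ 10: YES.
Slack = (n − k + 1) − d = 5.
The code is NOT MDS (slack = 5 > 0).
Description: the claimed parameters are [18, 9, 5]_3; such a code would be non-MDS.


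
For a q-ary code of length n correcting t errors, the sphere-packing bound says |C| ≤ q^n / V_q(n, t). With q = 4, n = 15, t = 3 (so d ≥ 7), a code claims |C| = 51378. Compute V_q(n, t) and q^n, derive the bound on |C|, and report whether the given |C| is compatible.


V_q(n, t) = 13276, q^n = 1073741824, Hamming bound = 80878, |C| = 51378 ≤ bound (satisfied).

Step 1: Compute V_q(n, t) = Σ_{j=0}^3 C(n, j) (q−1)^j.
  j = 0: C(15,0)·(3)^0 = 1·1 = 1.
  j = 1: C(15,1)·(3)^1 = 15·3 = 45.
  j = 2: C(15,2)·(3)^2 = 105·9 = 945.
  j = 3: C(15,3)·(3)^3 = 455·27 = 12285.
  V_q(n, t) = 1 + 45 + 945 + 12285 = 13276.
Step 2: q^n = 4^15 = 1073741824.
Step 3: Hamming bound ⌊q^n / V_q(n,t)⌋ = ⌊1073741824/13276⌋ = 80878.
Step 4: Compare |C| = 51378 to 80878: satisfied.
The claimed |C| lies below the Hamming bound.


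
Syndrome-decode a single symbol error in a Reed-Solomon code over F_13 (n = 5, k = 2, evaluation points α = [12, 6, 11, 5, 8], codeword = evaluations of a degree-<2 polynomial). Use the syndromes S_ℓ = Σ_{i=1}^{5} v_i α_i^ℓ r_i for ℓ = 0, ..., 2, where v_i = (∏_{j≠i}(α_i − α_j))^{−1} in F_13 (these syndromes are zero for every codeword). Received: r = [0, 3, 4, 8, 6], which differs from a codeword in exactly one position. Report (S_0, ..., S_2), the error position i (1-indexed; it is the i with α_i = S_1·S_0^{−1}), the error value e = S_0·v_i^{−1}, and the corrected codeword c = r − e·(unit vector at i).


S = (12, 1, 12), error at position 1, error magnitude e = 1, c = [12, 3, 4, 8, 6].

Step 1: column multipliers v_i = (∏_{j≠i}(α_i − α_j))^{−1} mod 13.
  i = 1 (α = 12): (12−6)(12−11)(12−5)(12−8) = 6·1·7·4 = 168 ≡ 12, so v_1 = 12^{−1} = 12 (mod 13).
  i = 2 (α = 6): (6−12)(6−11)(6−5)(6−8) = (−6)·(−5)·1·(−2) = −60 ≡ 5, so v_2 = 5^{−1} = 8 (mod 13).
  i = 3 (α = 11): (11−12)(11−6)(11−5)(11−8) = (−1)·5·6·3 = −90 ≡ 1, so v_3 = 1^{−1} = 1 (mod 13).
  i = 4 (α = 5): (5−12)(5−6)(5−11)(5−8) = (−7)·(−1)·(−6)·(−3) = 126 ≡ 9, so v_4 = 9^{−1} = 3 (mod 13).
  i = 5 (α = 8): (8−12)(8−6)(8−11)(8−5) = (−4)·2·(−3)·3 = 72 ≡ 7, so v_5 = 7^{−1} = 2 (mod 13).
  v = [12, 8, 1, 3, 2].
Step 2: syndromes of r = [0, 3, 4, 8, 6] (all sums mod 13).
  S_0 = Σ v_i r_i = 12·0 + 8·3 + 1·4 + 3·8 + 2·6 = 64 ≡ 12.
  S_1 = Σ v_i α_i r_i = 12·12·0 + 8·6·3 + 1·11·4 + 3·5·8 + 2·8·6 = 404 ≡ 1.
  α_i^2 mod 13 = [1, 10, 4, 12, 12].
  S_2 = Σ v_i α_i^2 r_i = 12·1·0 + 8·10·3 + 1·4·4 + 3·12·8 + 2·12·6 = 688 ≡ 12.
  S = (12, 1, 12) ≠ 0, so r is not a codeword (an error is present).
Step 3: locate the error. For a single error e at position i, S_ℓ = v_i·e·α_i^ℓ, so α_err = S_1/S_0.
  S_0^{−1} = 12^{−1} = 12 (mod 13), so α_err = 1·12 = 12 ≡ 12 = α_1. Error position i = 1.
  Consistency check: S_2/S_1 = 12·1 = 12 ≡ 12 = α_err ✓ (single-error assumption holds).
Step 4: error magnitude e = S_0/v_1 = S_0·∏_{j≠1}(α_1 − α_j) = 12·12 = 144 ≡ 1 (mod 13).
Step 5: correct position 1: c_1 = r_1 − e = 0 − 1 ≡ 12 (mod 13). Hence c = [12, 3, 4, 8, 6].
  Check: interpolating c through the α_i gives m(x) = 7 + 8·x (degree < 2) with m(α_i) = c_i for every i, so c is indeed a codeword.


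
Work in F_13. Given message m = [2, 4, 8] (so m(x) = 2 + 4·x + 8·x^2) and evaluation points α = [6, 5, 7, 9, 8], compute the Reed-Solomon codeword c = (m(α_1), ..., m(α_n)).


c = [2, 1, 6, 10, 0]

Message polynomial: m(x) = 2 + 4·x + 8·x^2 (mod 13).
For each evaluation point α_i, compute m(α_i) mod 13:
  α_1 = 6: Horner steps 8 → 0 → 2, so m(6) = 2.
  α_2 = 5: Horner steps 8 → 5 → 1, so m(5) = 1.
  α_3 = 7: Horner steps 8 → 8 → 6, so m(7) = 6.
  α_4 = 9: Horner steps 8 → 11 → 10, so m(9) = 10.
  α_5 = 8: Horner steps 8 → 3 → 0, so m(8) = 0.
Codeword c = [2, 1, 6, 10, 0] ∈ F_13^5.


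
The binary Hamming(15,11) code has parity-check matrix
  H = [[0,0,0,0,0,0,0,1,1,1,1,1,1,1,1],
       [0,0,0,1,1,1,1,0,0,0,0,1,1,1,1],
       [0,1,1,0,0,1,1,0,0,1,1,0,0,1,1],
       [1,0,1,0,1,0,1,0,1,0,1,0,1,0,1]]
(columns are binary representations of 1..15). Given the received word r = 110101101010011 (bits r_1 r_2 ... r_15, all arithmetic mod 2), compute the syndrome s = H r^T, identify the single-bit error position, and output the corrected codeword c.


s = (0, 1, 0, 1)^T, error position = 5, corrected codeword c = 110111101010011

Compute s = H r^T mod 2 one row at a time:
  s_1 = 0 + 1 + 0 + 1 + 0 + 0 + 1 + 1 = 4 ≡ 0 (mod 2).
  s_2 = 1 + 0 + 1 + 1 + 0 + 0 + 1 + 1 = 5 ≡ 1 (mod 2).
  s_3 = 1 + 0 + 1 + 1 + 0 + 1 + 1 + 1 = 6 ≡ 0 (mod 2).
  s_4 = 1 + 0 + 0 + 1 + 1 + 1 + 0 + 1 = 5 ≡ 1 (mod 2).
s = (0, 1, 0, 1)^T — this equals column 5 of H (binary 0101), so error is at position 5.
Correct: flip bit 5 of r = 110101101010011 to get c = 110111101010011.


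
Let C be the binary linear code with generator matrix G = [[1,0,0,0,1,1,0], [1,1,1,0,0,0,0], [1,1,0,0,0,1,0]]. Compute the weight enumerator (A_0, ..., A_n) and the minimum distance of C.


Weight distribution: A_0 = 1, A_2 = 2, A_3 = 4, A_4 = 1. Minimum distance d = 2.

Enumerate all 2^3 = 8 messages m ∈ F_2^3.
For each, compute codeword c = mG in F_2^7, then tally its weight.
  m = 000 → c = 0000000, weight = 0.
  m = 100 → c = 1000110, weight = 3.
  m = 010 → c = 1110000, weight = 3.
  m = 110 → c = 0110110, weight = 4.
  m = 001 → c = 1100010, weight = 3.
  m = 101 → c = 0100100, weight = 2.
  m = 011 → c = 0010010, weight = 2.
  m = 111 → c = 1010100, weight = 3.
Tally weights:
  weight 0: 1 codewords.
  weight 2: 2 codewords.
  weight 3: 4 codewords.
  weight 4: 1 codewords.
Minimum distance d = smallest w > 0 with A_w > 0 = 2.
Sanity: Σ A_w = 8 = 2^3 = 8 ✓.


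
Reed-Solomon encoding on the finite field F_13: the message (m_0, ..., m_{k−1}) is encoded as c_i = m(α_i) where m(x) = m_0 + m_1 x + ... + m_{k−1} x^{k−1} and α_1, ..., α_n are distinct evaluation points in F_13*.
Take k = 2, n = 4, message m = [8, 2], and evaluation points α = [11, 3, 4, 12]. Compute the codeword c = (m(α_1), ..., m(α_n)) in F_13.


c = [4, 1, 3, 6]

Message polynomial: m(x) = 8 + 2·x (mod 13).
For each evaluation point α_i, compute m(α_i) mod 13:
  α_1 = 11: Horner steps 2 → 4, so m(11) = 4.
  α_2 = 3: Horner steps 2 → 1, so m(3) = 1.
  α_3 = 4: Horner steps 2 → 3, so m(4) = 3.
  α_4 = 12: Horner steps 2 → 6, so m(12) = 6.
Codeword c = [4, 1, 3, 6] ∈ F_13^4.


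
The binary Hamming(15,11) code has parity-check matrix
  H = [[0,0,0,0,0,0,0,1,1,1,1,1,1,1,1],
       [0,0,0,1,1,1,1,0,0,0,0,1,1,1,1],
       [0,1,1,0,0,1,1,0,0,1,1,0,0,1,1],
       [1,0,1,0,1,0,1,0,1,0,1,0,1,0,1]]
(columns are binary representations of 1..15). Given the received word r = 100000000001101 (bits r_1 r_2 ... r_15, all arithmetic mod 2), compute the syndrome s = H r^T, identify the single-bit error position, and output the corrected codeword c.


s = (1, 1, 1, 1)^T, error position = 15, corrected codeword c = 100000000001100

Compute s = H r^T mod 2 one row at a time:
  s_1 = 0 + 0 + 0 + 0 + 1 + 1 + 0 + 1 = 3 ≡ 1 (mod 2).
  s_2 = 0 + 0 + 0 + 0 + 1 + 1 + 0 + 1 = 3 ≡ 1 (mod 2).
  s_3 = 0 + 0 + 0 + 0 + 0 + 0 + 0 + 1 = 1 ≡ 1 (mod 2).
  s_4 = 1 + 0 + 0 + 0 + 0 + 0 + 1 + 1 = 3 ≡ 1 (mod 2).
s = (1, 1, 1, 1)^T — this equals column 15 of H (binary 1111), so error is at position 15.
Correct: flip bit 15 of r = 100000000001101 to get c = 100000000001100.


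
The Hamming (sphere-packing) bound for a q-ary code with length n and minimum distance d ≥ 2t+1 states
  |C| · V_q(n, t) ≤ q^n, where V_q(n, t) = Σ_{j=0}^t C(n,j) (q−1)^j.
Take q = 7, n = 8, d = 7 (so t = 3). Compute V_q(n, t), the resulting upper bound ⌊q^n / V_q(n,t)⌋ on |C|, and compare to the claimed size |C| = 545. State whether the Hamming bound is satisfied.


V_q(n, t) = 13153, q^n = 5764801, Hamming bound = 438, |C| = 545 > bound (violated).

Step 1: Compute V_q(n, t) = Σ_{j=0}^3 C(n, j) (q−1)^j.
  j = 0: C(8,0)·(6)^0 = 1·1 = 1.
  j = 1: C(8,1)·(6)^1 = 8·6 = 48.
  j = 2: C(8,2)·(6)^2 = 28·36 = 1008.
  j = 3: C(8,3)·(6)^3 = 56·216 = 12096.
  V_q(n, t) = 1 + 48 + 1008 + 12096 = 13153.
Step 2: q^n = 7^8 = 5764801.
Step 3: Hamming bound ⌊q^n / V_q(n,t)⌋ = ⌊5764801/13153⌋ = 438.
Step 4: Compare |C| = 545 to 438: violated.
The claimed |C| lies above the Hamming bound, so no 7-ary code of length 8 with d ≥ 7 can have 545 codewords.


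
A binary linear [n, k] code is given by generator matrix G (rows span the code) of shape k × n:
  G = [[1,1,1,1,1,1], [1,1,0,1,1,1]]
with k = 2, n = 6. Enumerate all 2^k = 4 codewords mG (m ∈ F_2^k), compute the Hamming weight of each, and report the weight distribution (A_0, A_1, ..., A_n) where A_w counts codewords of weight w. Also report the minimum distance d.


Weight distribution: A_0 = 1, A_1 = 1, A_5 = 1, A_6 = 1. Minimum distance d = 1.

Enumerate all 2^2 = 4 messages m ∈ F_2^2.
For each, compute codeword c = mG in F_2^6, then tally its weight.
  m = 00 → c = 000000, weight = 0.
  m = 10 → c = 111111, weight = 6.
  m = 01 → c = 110111, weight = 5.
  m = 11 → c = 001000, weight = 1.
Tally weights:
  weight 0: 1 codewords.
  weight 1: 1 codewords.
  weight 5: 1 codewords.
  weight 6: 1 codewords.
Minimum distance d = smallest w > 0 with A_w > 0 = 1.
Sanity: Σ A_w = 4 = 2^2 = 4 ✓.


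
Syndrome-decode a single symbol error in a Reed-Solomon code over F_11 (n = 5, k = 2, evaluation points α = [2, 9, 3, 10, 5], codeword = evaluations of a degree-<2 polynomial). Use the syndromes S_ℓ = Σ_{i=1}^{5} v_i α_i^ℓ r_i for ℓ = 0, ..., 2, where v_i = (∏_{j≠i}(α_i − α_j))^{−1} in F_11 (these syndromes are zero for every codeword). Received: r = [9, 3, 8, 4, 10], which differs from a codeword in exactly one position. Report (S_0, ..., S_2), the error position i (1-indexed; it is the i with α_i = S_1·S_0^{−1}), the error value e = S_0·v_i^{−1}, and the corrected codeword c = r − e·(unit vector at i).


S = (8, 5, 10), error at position 1, error magnitude e = 2, c = [7, 3, 8, 4, 10].

Step 1: column multipliers v_i = (∏_{j≠i}(α_i − α_j))^{−1} mod 11.
  i = 1 (α = 2): (2−9)(2−3)(2−10)(2−5) = (−7)·(−1)·(−8)·(−3) = 168 ≡ 3, so v_1 = 3^{−1} = 4 (mod 11).
  i = 2 (α = 9): (9−2)(9−3)(9−10)(9−5) = 7·6·(−1)·4 = −168 ≡ 8, so v_2 = 8^{−1} = 7 (mod 11).
  i = 3 (α = 3): (3−2)(3−9)(3−10)(3−5) = 1·(−6)·(−7)·(−2) = −84 ≡ 4, so v_3 = 4^{−1} = 3 (mod 11).
  i = 4 (α = 10): (10−2)(10−9)(10−3)(10−5) = 8·1·7·5 = 280 ≡ 5, so v_4 = 5^{−1} = 9 (mod 11).
  i = 5 (α = 5): (5−2)(5−9)(5−3)(5−10) = 3·(−4)·2·(−5) = 120 ≡ 10, so v_5 = 10^{−1} = 10 (mod 11).
  v = [4, 7, 3, 9, 10].
Step 2: syndromes of r = [9, 3, 8, 4, 10] (all sums mod 11).
  S_0 = Σ v_i r_i = 4·9 + 7·3 + 3·8 + 9·4 + 10·10 = 217 ≡ 8.
  S_1 = Σ v_i α_i r_i = 4·2·9 + 7·9·3 + 3·3·8 + 9·10·4 + 10·5·10 = 1193 ≡ 5.
  α_i^2 mod 11 = [4, 4, 9, 1, 3].
  S_2 = Σ v_i α_i^2 r_i = 4·4·9 + 7·4·3 + 3·9·8 + 9·1·4 + 10·3·10 = 780 ≡ 10.
  S = (8, 5, 10) ≠ 0, so r is not a codeword (an error is present).
Step 3: locate the error. For a single error e at position i, S_ℓ = v_i·e·α_i^ℓ, so α_err = S_1/S_0.
  S_0^{−1} = 8^{−1} = 7 (mod 11), so α_err = 5·7 = 35 ≡ 2 = α_1. Error position i = 1.
  Consistency check: S_2/S_1 = 10·9 = 90 ≡ 2 = α_err ✓ (single-error assumption holds).
Step 4: error magnitude e = S_0/v_1 = S_0·∏_{j≠1}(α_1 − α_j) = 8·3 = 24 ≡ 2 (mod 11).
Step 5: correct position 1: c_1 = r_1 − e = 9 − 2 ≡ 7 (mod 11). Hence c = [7, 3, 8, 4, 10].
  Check: interpolating c through the α_i gives m(x) = 5 + 1·x (degree < 2) with m(α_i) = c_i for every i, so c is indeed a codeword.


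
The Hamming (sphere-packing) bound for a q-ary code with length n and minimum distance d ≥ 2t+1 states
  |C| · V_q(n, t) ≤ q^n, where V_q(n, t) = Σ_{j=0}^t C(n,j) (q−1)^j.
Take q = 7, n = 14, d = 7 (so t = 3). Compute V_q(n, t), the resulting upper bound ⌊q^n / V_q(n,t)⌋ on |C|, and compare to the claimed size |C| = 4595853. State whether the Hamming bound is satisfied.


V_q(n, t) = 81985, q^n = 678223072849, Hamming bound = 8272526, |C| = 4595853 ≤ bound (satisfied).

Step 1: Compute V_q(n, t) = Σ_{j=0}^3 C(n, j) (q−1)^j.
  j = 0: C(14,0)·(6)^0 = 1·1 = 1.
  j = 1: C(14,1)·(6)^1 = 14·6 = 84.
  j = 2: C(14,2)·(6)^2 = 91·36 = 3276.
  j = 3: C(14,3)·(6)^3 = 364·216 = 78624.
  V_q(n, t) = 1 + 84 + 3276 + 78624 = 81985.
Step 2: q^n = 7^14 = 678223072849.
Step 3: Hamming bound ⌊q^n / V_q(n,t)⌋ = ⌊678223072849/81985⌋ = 8272526.
Step 4: Compare |C| = 4595853 to 8272526: satisfied.
The claimed |C| lies below the Hamming bound.


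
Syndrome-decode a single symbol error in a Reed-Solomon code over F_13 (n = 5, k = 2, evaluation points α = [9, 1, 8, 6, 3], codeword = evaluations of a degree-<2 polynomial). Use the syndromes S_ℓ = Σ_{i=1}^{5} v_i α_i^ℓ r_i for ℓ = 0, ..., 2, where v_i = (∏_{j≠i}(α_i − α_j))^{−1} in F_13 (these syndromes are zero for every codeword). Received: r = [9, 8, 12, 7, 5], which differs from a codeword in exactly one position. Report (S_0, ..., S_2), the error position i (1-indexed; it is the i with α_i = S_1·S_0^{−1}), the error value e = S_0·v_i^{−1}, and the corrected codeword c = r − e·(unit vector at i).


S = (1, 8, 12), error at position 3, error magnitude e = 8, c = [9, 8, 4, 7, 5].

Step 1: column multipliers v_i = (∏_{j≠i}(α_i − α_j))^{−1} mod 13.
  i = 1 (α = 9): (9−1)(9−8)(9−6)(9−3) = 8·1·3·6 = 144 ≡ 1, so v_1 = 1^{−1} = 1 (mod 13).
  i = 2 (α = 1): (1−9)(1−8)(1−6)(1−3) = (−8)·(−7)·(−5)·(−2) = 560 ≡ 1, so v_2 = 1^{−1} = 1 (mod 13).
  i = 3 (α = 8): (8−9)(8−1)(8−6)(8−3) = (−1)·7·2·5 = −70 ≡ 8, so v_3 = 8^{−1} = 5 (mod 13).
  i = 4 (α = 6): (6−9)(6−1)(6−8)(6−3) = (−3)·5·(−2)·3 = 90 ≡ 12, so v_4 = 12^{−1} = 12 (mod 13).
  i = 5 (α = 3): (3−9)(3−1)(3−8)(3−6) = (−6)·2·(−5)·(−3) = −180 ≡ 2, so v_5 = 2^{−1} = 7 (mod 13).
  v = [1, 1, 5, 12, 7].
Step 2: syndromes of r = [9, 8, 12, 7, 5] (all sums mod 13).
  S_0 = Σ v_i r_i = 1·9 + 1·8 + 5·12 + 12·7 + 7·5 = 196 ≡ 1.
  S_1 = Σ v_i α_i r_i = 1·9·9 + 1·1·8 + 5·8·12 + 12·6·7 + 7·3·5 = 1178 ≡ 8.
  α_i^2 mod 13 = [3, 1, 12, 10, 9].
  S_2 = Σ v_i α_i^2 r_i = 1·3·9 + 1·1·8 + 5·12·12 + 12·10·7 + 7·9·5 = 1910 ≡ 12.
  S = (1, 8, 12) ≠ 0, so r is not a codeword (an error is present).
Step 3: locate the error. For a single error e at position i, S_ℓ = v_i·e·α_i^ℓ, so α_err = S_1/S_0.
  S_0^{−1} = 1^{−1} = 1 (mod 13), so α_err = 8·1 = 8 ≡ 8 = α_3. Error position i = 3.
  Consistency check: S_2/S_1 = 12·5 = 60 ≡ 8 = α_err ✓ (single-error assumption holds).
Step 4: error magnitude e = S_0/v_3 = S_0·∏_{j≠3}(α_3 − α_j) = 1·8 = 8 ≡ 8 (mod 13).
Step 5: correct position 3: c_3 = r_3 − e = 12 − 8 ≡ 4 (mod 13). Hence c = [9, 8, 4, 7, 5].
  Check: interpolating c through the α_i gives m(x) = 3 + 5·x (degree < 2) with m(α_i) = c_i for every i, so c is indeed a codeword.


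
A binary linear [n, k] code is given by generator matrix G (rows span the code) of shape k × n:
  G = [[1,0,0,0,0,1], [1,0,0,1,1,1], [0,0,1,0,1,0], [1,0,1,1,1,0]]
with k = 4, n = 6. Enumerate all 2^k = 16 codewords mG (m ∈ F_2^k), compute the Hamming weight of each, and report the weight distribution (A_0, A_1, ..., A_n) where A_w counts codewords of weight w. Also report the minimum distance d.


Weight distribution: A_0 = 1, A_2 = 10, A_4 = 5. Minimum distance d = 2.

Enumerate all 2^4 = 16 messages m ∈ F_2^4.
For each, compute codeword c = mG in F_2^6, then tally its weight.
  m = 0000 → c = 000000, weight = 0.
  m = 1000 → c = 100001, weight = 2.
  m = 0100 → c = 100111, weight = 4.
  m = 1100 → c = 000110, weight = 2.
  m = 0010 → c = 001010, weight = 2.
  m = 1010 → c = 101011, weight = 4.
  m = 0110 → c = 101101, weight = 4.
  m = 1110 → c = 001100, weight = 2.
  m = 0001 → c = 101110, weight = 4.
  m = 1001 → c = 001111, weight = 4.
  m = 0101 → c = 001001, weight = 2.
  m = 1101 → c = 101000, weight = 2.
  m = 0011 → c = 100100, weight = 2.
  m = 1011 → c = 000101, weight = 2.
  m = 0111 → c = 000011, weight = 2.
  m = 1111 → c = 100010, weight = 2.
Tally weights:
  weight 0: 1 codewords.
  weight 2: 10 codewords.
  weight 4: 5 codewords.
Minimum distance d = smallest w > 0 with A_w > 0 = 2.
Sanity: Σ A_w = 16 = 2^4 = 16 ✓.


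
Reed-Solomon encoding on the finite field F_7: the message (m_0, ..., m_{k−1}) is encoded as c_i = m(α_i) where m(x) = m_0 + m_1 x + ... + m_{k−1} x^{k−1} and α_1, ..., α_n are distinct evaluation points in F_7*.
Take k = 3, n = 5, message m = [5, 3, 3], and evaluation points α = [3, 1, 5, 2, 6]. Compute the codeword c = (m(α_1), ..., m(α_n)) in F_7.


c = [6, 4, 4, 2, 5]

Message polynomial: m(x) = 5 + 3·x + 3·x^2 (mod 7).
For each evaluation point α_i, compute m(α_i) mod 7:
  α_1 = 3: Horner steps 3 → 5 → 6, so m(3) = 6.
  α_2 = 1: Horner steps 3 → 6 → 4, so m(1) = 4.
  α_3 = 5: Horner steps 3 → 4 → 4, so m(5) = 4.
  α_4 = 2: Horner steps 3 → 2 → 2, so m(2) = 2.
  α_5 = 6: Horner steps 3 → 0 → 5, so m(6) = 5.
Codeword c = [6, 4, 4, 2, 5] ∈ F_7^5.


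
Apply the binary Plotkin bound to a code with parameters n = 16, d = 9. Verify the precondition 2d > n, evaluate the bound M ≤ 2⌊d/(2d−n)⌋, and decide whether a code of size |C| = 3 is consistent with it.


Plotkin bound M ≤ 8; given |C| = 3 ≤ bound (satisfied).

Check applicability: 2d = 18, n = 16.
2d − n = 2 > 0, so Plotkin applies.
Compute d/(2d−n) = 9/2 ≈ 4.5000.
⌊d/(2d−n)⌋ = 4.
Plotkin bound: M ≤ 2·4 = 8.
Given |C| = 3, check: satisfied.
This |C| is below the Plotkin bound.


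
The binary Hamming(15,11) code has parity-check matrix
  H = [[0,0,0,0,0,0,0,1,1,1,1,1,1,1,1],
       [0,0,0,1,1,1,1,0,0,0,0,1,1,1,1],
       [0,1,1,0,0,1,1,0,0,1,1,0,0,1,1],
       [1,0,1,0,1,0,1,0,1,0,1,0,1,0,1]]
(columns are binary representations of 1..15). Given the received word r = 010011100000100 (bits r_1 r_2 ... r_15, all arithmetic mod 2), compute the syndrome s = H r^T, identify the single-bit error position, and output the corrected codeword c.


s = (1, 0, 1, 1)^T, error position = 11, corrected codeword c = 010011100010100

Compute s = H r^T mod 2 one row at a time:
  s_1 = 0 + 0 + 0 + 0 + 0 + 1 + 0 + 0 = 1 ≡ 1 (mod 2).
  s_2 = 0 + 1 + 1 + 1 + 0 + 1 + 0 + 0 = 4 ≡ 0 (mod 2).
  s_3 = 1 + 0 + 1 + 1 + 0 + 0 + 0 + 0 = 3 ≡ 1 (mod 2).
  s_4 = 0 + 0 + 1 + 1 + 0 + 0 + 1 + 0 = 3 ≡ 1 (mod 2).
s = (1, 0, 1, 1)^T — this equals column 11 of H (binary 1011), so error is at position 11.
Correct: flip bit 11 of r = 010011100000100 to get c = 010011100010100.


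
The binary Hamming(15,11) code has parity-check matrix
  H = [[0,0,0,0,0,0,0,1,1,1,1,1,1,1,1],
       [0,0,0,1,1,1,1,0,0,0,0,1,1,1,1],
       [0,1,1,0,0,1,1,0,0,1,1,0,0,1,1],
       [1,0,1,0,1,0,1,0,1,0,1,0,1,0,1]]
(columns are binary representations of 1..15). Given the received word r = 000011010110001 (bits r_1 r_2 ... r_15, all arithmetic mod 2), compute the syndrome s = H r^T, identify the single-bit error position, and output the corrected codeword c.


s = (0, 1, 0, 1)^T, error position = 5, corrected codeword c = 000001010110001

Compute s = H r^T mod 2 one row at a time:
  s_1 = 1 + 0 + 1 + 1 + 0 + 0 + 0 + 1 = 4 ≡ 0 (mod 2).
  s_2 = 0 + 1 + 1 + 0 + 0 + 0 + 0 + 1 = 3 ≡ 1 (mod 2).
  s_3 = 0 + 0 + 1 + 0 + 1 + 1 + 0 + 1 = 4 ≡ 0 (mod 2).
  s_4 = 0 + 0 + 1 + 0 + 0 + 1 + 0 + 1 = 3 ≡ 1 (mod 2).
s = (0, 1, 0, 1)^T — this equals column 5 of H (binary 0101), so error is at position 5.
Correct: flip bit 5 of r = 000011010110001 to get c = 000001010110001.


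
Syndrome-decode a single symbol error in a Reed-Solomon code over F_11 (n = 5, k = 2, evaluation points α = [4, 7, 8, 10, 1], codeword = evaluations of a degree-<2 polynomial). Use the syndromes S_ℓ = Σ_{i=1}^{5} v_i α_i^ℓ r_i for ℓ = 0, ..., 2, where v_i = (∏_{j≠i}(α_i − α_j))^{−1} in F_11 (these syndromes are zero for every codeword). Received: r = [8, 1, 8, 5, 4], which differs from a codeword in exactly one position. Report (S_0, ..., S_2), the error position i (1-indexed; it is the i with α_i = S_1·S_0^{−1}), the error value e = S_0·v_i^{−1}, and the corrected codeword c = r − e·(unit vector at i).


S = (9, 6, 4), error at position 3, error magnitude e = 2, c = [8, 1, 6, 5, 4].

Step 1: column multipliers v_i = (∏_{j≠i}(α_i − α_j))^{−1} mod 11.
  i = 1 (α = 4): (4−7)(4−8)(4−10)(4−1) = (−3)·(−4)·(−6)·3 = −216 ≡ 4, so v_1 = 4^{−1} = 3 (mod 11).
  i = 2 (α = 7): (7−4)(7−8)(7−10)(7−1) = 3·(−1)·(−3)·6 = 54 ≡ 10, so v_2 = 10^{−1} = 10 (mod 11).
  i = 3 (α = 8): (8−4)(8−7)(8−10)(8−1) = 4·1·(−2)·7 = −56 ≡ 10, so v_3 = 10^{−1} = 10 (mod 11).
  i = 4 (α = 10): (10−4)(10−7)(10−8)(10−1) = 6·3·2·9 = 324 ≡ 5, so v_4 = 5^{−1} = 9 (mod 11).
  i = 5 (α = 1): (1−4)(1−7)(1−8)(1−10) = (−3)·(−6)·(−7)·(−9) = 1134 ≡ 1, so v_5 = 1^{−1} = 1 (mod 11).
  v = [3, 10, 10, 9, 1].
Step 2: syndromes of r = [8, 1, 8, 5, 4] (all sums mod 11).
  S_0 = Σ v_i r_i = 3·8 + 10·1 + 10·8 + 9·5 + 1·4 = 163 ≡ 9.
  S_1 = Σ v_i α_i r_i = 3·4·8 + 10·7·1 + 10·8·8 + 9·10·5 + 1·1·4 = 1260 ≡ 6.
  α_i^2 mod 11 = [5, 5, 9, 1, 1].
  S_2 = Σ v_i α_i^2 r_i = 3·5·8 + 10·5·1 + 10·9·8 + 9·1·5 + 1·1·4 = 939 ≡ 4.
  S = (9, 6, 4) ≠ 0, so r is not a codeword (an error is present).
Step 3: locate the error. For a single error e at position i, S_ℓ = v_i·e·α_i^ℓ, so α_err = S_1/S_0.
  S_0^{−1} = 9^{−1} = 5 (mod 11), so α_err = 6·5 = 30 ≡ 8 = α_3. Error position i = 3.
  Consistency check: S_2/S_1 = 4·2 = 8 ≡ 8 = α_err ✓ (single-error assumption holds).
Step 4: error magnitude e = S_0/v_3 = S_0·∏_{j≠3}(α_3 − α_j) = 9·10 = 90 ≡ 2 (mod 11).
Step 5: correct position 3: c_3 = r_3 − e = 8 − 2 ≡ 6 (mod 11). Hence c = [8, 1, 6, 5, 4].
  Check: interpolating c through the α_i gives m(x) = 10 + 5·x (degree < 2) with m(α_i) = c_i for every i, so c is indeed a codeword.


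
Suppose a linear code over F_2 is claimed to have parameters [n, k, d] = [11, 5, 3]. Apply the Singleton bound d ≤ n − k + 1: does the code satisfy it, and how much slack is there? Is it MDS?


Singleton RHS = n − k + 1 = 7, slack = 4, bound satisfied, not MDS.

Singleton bound: d ≤ n − k + 1.
Here n = 11, k = 5, so n − k + 1 = 7.
Given d = 3, check d ≤ 7: YES.
Slack = (n − k + 1) − d = 4.
The code is NOT MDS (slack = 4 > 0).
Description: the claimed parameters are [11, 5, 3]_2; such a code would be non-MDS.


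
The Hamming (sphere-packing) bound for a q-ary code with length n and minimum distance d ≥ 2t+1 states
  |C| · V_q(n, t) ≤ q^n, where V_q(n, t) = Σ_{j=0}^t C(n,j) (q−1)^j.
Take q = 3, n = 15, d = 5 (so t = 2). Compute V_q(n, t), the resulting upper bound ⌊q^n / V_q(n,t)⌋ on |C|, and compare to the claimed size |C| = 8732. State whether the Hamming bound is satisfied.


V_q(n, t) = 451, q^n = 14348907, Hamming bound = 31815, |C| = 8732 ≤ bound (satisfied).

Step 1: Compute V_q(n, t) = Σ_{j=0}^2 C(n, j) (q−1)^j.
  j = 0: C(15,0)·(2)^0 = 1·1 = 1.
  j = 1: C(15,1)·(2)^1 = 15·2 = 30.
  j = 2: C(15,2)·(2)^2 = 105·4 = 420.
  V_q(n, t) = 1 + 30 + 420 = 451.
Step 2: q^n = 3^15 = 14348907.
Step 3: Hamming bound ⌊q^n / V_q(n,t)⌋ = ⌊14348907/451⌋ = 31815.
Step 4: Compare |C| = 8732 to 31815: satisfied.
The claimed |C| lies below the Hamming bound.


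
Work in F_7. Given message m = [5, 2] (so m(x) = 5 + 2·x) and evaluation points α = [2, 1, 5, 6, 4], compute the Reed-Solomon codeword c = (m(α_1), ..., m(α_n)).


c = [2, 0, 1, 3, 6]

Message polynomial: m(x) = 5 + 2·x (mod 7).
For each evaluation point α_i, compute m(α_i) mod 7:
  α_1 = 2: Horner steps 2 → 2, so m(2) = 2.
  α_2 = 1: Horner steps 2 → 0, so m(1) = 0.
  α_3 = 5: Horner steps 2 → 1, so m(5) = 1.
  α_4 = 6: Horner steps 2 → 3, so m(6) = 3.
  α_5 = 4: Horner steps 2 → 6, so m(4) = 6.
Codeword c = [2, 0, 1, 3, 6] ∈ F_7^5.


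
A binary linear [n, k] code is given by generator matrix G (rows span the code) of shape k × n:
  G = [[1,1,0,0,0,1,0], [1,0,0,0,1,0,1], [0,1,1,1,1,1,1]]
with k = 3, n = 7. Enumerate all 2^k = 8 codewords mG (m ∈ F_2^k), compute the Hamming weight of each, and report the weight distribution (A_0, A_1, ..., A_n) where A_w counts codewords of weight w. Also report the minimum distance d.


Weight distribution: A_0 = 1, A_2 = 1, A_3 = 2, A_4 = 1, A_5 = 2, A_6 = 1. Minimum distance d = 2.

Enumerate all 2^3 = 8 messages m ∈ F_2^3.
For each, compute codeword c = mG in F_2^7, then tally its weight.
  m = 000 → c = 0000000, weight = 0.
  m = 100 → c = 1100010, weight = 3.
  m = 010 → c = 1000101, weight = 3.
  m = 110 → c = 0100111, weight = 4.
  m = 001 → c = 0111111, weight = 6.
  m = 101 → c = 1011101, weight = 5.
  m = 011 → c = 1111010, weight = 5.
  m = 111 → c = 0011000, weight = 2.
Tally weights:
  weight 0: 1 codewords.
  weight 2: 1 codewords.
  weight 3: 2 codewords.
  weight 4: 1 codewords.
  weight 5: 2 codewords.
  weight 6: 1 codewords.
Minimum distance d = smallest w > 0 with A_w > 0 = 2.
Sanity: Σ A_w = 8 = 2^3 = 8 ✓.


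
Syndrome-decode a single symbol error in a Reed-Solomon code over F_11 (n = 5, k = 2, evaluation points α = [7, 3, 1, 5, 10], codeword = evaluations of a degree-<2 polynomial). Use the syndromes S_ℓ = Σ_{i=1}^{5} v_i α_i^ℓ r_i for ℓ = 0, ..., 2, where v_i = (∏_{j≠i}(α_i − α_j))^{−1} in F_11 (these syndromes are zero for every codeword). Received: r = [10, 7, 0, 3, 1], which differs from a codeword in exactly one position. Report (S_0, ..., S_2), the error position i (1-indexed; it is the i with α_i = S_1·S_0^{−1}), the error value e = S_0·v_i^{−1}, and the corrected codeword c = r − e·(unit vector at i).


S = (3, 8, 3), error at position 5, error magnitude e = 8, c = [10, 7, 0, 3, 4].

Step 1: column multipliers v_i = (∏_{j≠i}(α_i − α_j))^{−1} mod 11.
  i = 1 (α = 7): (7−3)(7−1)(7−5)(7−10) = 4·6·2·(−3) = −144 ≡ 10, so v_1 = 10^{−1} = 10 (mod 11).
  i = 2 (α = 3): (3−7)(3−1)(3−5)(3−10) = (−4)·2·(−2)·(−7) = −112 ≡ 9, so v_2 = 9^{−1} = 5 (mod 11).
  i = 3 (α = 1): (1−7)(1−3)(1−5)(1−10) = (−6)·(−2)·(−4)·(−9) = 432 ≡ 3, so v_3 = 3^{−1} = 4 (mod 11).
  i = 4 (α = 5): (5−7)(5−3)(5−1)(5−10) = (−2)·2·4·(−5) = 80 ≡ 3, so v_4 = 3^{−1} = 4 (mod 11).
  i = 5 (α = 10): (10−7)(10−3)(10−1)(10−5) = 3·7·9·5 = 945 ≡ 10, so v_5 = 10^{−1} = 10 (mod 11).
  v = [10, 5, 4, 4, 10].
Step 2: syndromes of r = [10, 7, 0, 3, 1] (all sums mod 11).
  S_0 = Σ v_i r_i = 10·10 + 5·7 + 4·0 + 4·3 + 10·1 = 157 ≡ 3.
  S_1 = Σ v_i α_i r_i = 10·7·10 + 5·3·7 + 4·1·0 + 4·5·3 + 10·10·1 = 965 ≡ 8.
  α_i^2 mod 11 = [5, 9, 1, 3, 1].
  S_2 = Σ v_i α_i^2 r_i = 10·5·10 + 5·9·7 + 4·1·0 + 4·3·3 + 10·1·1 = 861 ≡ 3.
  S = (3, 8, 3) ≠ 0, so r is not a codeword (an error is present).
Step 3: locate the error. For a single error e at position i, S_ℓ = v_i·e·α_i^ℓ, so α_err = S_1/S_0.
  S_0^{−1} = 3^{−1} = 4 (mod 11), so α_err = 8·4 = 32 ≡ 10 = α_5. Error position i = 5.
  Consistency check: S_2/S_1 = 3·7 = 21 ≡ 10 = α_err ✓ (single-error assumption holds).
Step 4: error magnitude e = S_0/v_5 = S_0·∏_{j≠5}(α_5 − α_j) = 3·10 = 30 ≡ 8 (mod 11).
Step 5: correct position 5: c_5 = r_5 − e = 1 − 8 ≡ 4 (mod 11). Hence c = [10, 7, 0, 3, 4].
  Check: interpolating c through the α_i gives m(x) = 2 + 9·x (degree < 2) with m(α_i) = c_i for every i, so c is indeed a codeword.


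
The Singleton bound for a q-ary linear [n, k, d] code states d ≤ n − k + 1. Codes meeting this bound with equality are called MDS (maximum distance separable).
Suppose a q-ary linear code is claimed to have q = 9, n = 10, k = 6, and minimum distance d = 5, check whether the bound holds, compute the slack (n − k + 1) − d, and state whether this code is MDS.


Singleton RHS = n − k + 1 = 5, slack = 0, bound satisfied, MDS.

Singleton bound: d ≤ n − k + 1.
Here n = 10, k = 6, so n − k + 1 = 5.
Given d = 5, check d ≤ 5: YES.
Slack = (n − k + 1) − d = 0.
The code is MDS (slack = 0).
Description: the claimed parameters are [10, 6, 5]_9; such a code would be MDS (meets Singleton bound).


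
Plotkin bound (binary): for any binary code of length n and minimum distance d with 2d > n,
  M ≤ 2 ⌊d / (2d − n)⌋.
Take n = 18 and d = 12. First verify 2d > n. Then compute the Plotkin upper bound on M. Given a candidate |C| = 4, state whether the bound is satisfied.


Plotkin bound M ≤ 4; given |C| = 4 ≤ bound (satisfied).

Check applicability: 2d = 24, n = 18.
2d − n = 6 > 0, so Plotkin applies.
Compute d/(2d−n) = 12/6 ≈ 2.0000.
⌊d/(2d−n)⌋ = 2.
Plotkin bound: M ≤ 2·2 = 4.
Given |C| = 4, check: satisfied.
This |C| is at the Plotkin bound.


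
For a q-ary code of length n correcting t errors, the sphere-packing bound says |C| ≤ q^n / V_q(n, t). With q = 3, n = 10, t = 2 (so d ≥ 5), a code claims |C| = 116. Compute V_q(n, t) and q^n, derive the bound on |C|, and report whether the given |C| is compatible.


V_q(n, t) = 201, q^n = 59049, Hamming bound = 293, |C| = 116 ≤ bound (satisfied).

Step 1: Compute V_q(n, t) = Σ_{j=0}^2 C(n, j) (q−1)^j.
  j = 0: C(10,0)·(2)^0 = 1·1 = 1.
  j = 1: C(10,1)·(2)^1 = 10·2 = 20.
  j = 2: C(10,2)·(2)^2 = 45·4 = 180.
  V_q(n, t) = 1 + 20 + 180 = 201.
Step 2: q^n = 3^10 = 59049.
Step 3: Hamming bound ⌊q^n / V_q(n,t)⌋ = ⌊59049/201⌋ = 293.
Step 4: Compare |C| = 116 to 293: satisfied.
The claimed |C| lies below the Hamming bound.


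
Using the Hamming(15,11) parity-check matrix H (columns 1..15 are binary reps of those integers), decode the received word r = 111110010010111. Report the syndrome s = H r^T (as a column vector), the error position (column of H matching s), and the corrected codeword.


s = (1, 1, 1, 0)^T, error position = 14, corrected codeword c = 111110010010101

Compute s = H r^T mod 2 one row at a time:
  s_1 = 1 + 0 + 0 + 1 + 0 + 1 + 1 + 1 = 5 ≡ 1 (mod 2).
  s_2 = 1 + 1 + 0 + 0 + 0 + 1 + 1 + 1 = 5 ≡ 1 (mod 2).
  s_3 = 1 + 1 + 0 + 0 + 0 + 1 + 1 + 1 = 5 ≡ 1 (mod 2).
  s_4 = 1 + 1 + 1 + 0 + 0 + 1 + 1 + 1 = 6 ≡ 0 (mod 2).
s = (1, 1, 1, 0)^T — this equals column 14 of H (binary 1110), so error is at position 14.
Correct: flip bit 14 of r = 111110010010111 to get c = 111110010010101.


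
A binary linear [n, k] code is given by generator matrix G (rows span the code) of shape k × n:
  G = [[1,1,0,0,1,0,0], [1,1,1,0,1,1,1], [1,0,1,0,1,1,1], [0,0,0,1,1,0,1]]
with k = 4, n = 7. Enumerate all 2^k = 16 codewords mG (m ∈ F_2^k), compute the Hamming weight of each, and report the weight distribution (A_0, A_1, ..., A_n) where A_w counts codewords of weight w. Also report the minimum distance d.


Weight distribution: A_0 = 1, A_1 = 1, A_2 = 1, A_3 = 4, A_4 = 5, A_5 = 3, A_6 = 1. Minimum distance d = 1.

Enumerate all 2^4 = 16 messages m ∈ F_2^4.
For each, compute codeword c = mG in F_2^7, then tally its weight.
  m = 0000 → c = 0000000, weight = 0.
  m = 1000 → c = 1100100, weight = 3.
  m = 0100 → c = 1110111, weight = 6.
  m = 1100 → c = 0010011, weight = 3.
  m = 0010 → c = 1010111, weight = 5.
  m = 1010 → c = 0110011, weight = 4.
  m = 0110 → c = 0100000, weight = 1.
  m = 1110 → c = 1000100, weight = 2.
  m = 0001 → c = 0001101, weight = 3.
  m = 1001 → c = 1101001, weight = 4.
  m = 0101 → c = 1111010, weight = 5.
  m = 1101 → c = 0011110, weight = 4.
  m = 0011 → c = 1011010, weight = 4.
  m = 1011 → c = 0111110, weight = 5.
  m = 0111 → c = 0101101, weight = 4.
  m = 1111 → c = 1001001, weight = 3.
Tally weights:
  weight 0: 1 codewords.
  weight 1: 1 codewords.
  weight 2: 1 codewords.
  weight 3: 4 codewords.
  weight 4: 5 codewords.
  weight 5: 3 codewords.
  weight 6: 1 codewords.
Minimum distance d = smallest w > 0 with A_w > 0 = 1.
Sanity: Σ A_w = 16 = 2^4 = 16 ✓.


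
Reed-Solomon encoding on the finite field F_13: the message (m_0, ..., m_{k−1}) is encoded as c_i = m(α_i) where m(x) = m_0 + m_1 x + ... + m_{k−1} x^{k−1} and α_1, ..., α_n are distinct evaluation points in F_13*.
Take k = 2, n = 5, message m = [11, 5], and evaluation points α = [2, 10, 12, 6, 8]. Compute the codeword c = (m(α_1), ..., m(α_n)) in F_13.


c = [8, 9, 6, 2, 12]

Message polynomial: m(x) = 11 + 5·x (mod 13).
For each evaluation point α_i, compute m(α_i) mod 13:
  α_1 = 2: Horner steps 5 → 8, so m(2) = 8.
  α_2 = 10: Horner steps 5 → 9, so m(10) = 9.
  α_3 = 12: Horner steps 5 → 6, so m(12) = 6.
  α_4 = 6: Horner steps 5 → 2, so m(6) = 2.
  α_5 = 8: Horner steps 5 → 12, so m(8) = 12.
Codeword c = [8, 9, 6, 2, 12] ∈ F_13^5.


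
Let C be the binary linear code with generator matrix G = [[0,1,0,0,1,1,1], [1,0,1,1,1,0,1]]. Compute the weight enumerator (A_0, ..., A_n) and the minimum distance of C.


Weight distribution: A_0 = 1, A_4 = 1, A_5 = 2. Minimum distance d = 4.

Enumerate all 2^2 = 4 messages m ∈ F_2^2.
For each, compute codeword c = mG in F_2^7, then tally its weight.
  m = 00 → c = 0000000, weight = 0.
  m = 10 → c = 0100111, weight = 4.
  m = 01 → c = 1011101, weight = 5.
  m = 11 → c = 1111010, weight = 5.
Tally weights:
  weight 0: 1 codewords.
  weight 4: 1 codewords.
  weight 5: 2 codewords.
Minimum distance d = smallest w > 0 with A_w > 0 = 4.
Sanity: Σ A_w = 4 = 2^2 = 4 ✓.


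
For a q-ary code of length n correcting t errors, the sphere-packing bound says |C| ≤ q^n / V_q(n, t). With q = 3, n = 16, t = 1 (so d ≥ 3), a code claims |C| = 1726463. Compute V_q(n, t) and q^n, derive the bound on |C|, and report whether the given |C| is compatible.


V_q(n, t) = 33, q^n = 43046721, Hamming bound = 1304446, |C| = 1726463 > bound (violated).

Step 1: Compute V_q(n, t) = Σ_{j=0}^1 C(n, j) (q−1)^j.
  j = 0: C(16,0)·(2)^0 = 1·1 = 1.
  j = 1: C(16,1)·(2)^1 = 16·2 = 32.
  V_q(n, t) = 1 + 32 = 33.
Step 2: q^n = 3^16 = 43046721.
Step 3: Hamming bound ⌊q^n / V_q(n,t)⌋ = ⌊43046721/33⌋ = 1304446.
Step 4: Compare |C| = 1726463 to 1304446: violated.
The claimed |C| lies above the Hamming bound, so no 3-ary code of length 16 with d ≥ 3 can have 1726463 codewords.


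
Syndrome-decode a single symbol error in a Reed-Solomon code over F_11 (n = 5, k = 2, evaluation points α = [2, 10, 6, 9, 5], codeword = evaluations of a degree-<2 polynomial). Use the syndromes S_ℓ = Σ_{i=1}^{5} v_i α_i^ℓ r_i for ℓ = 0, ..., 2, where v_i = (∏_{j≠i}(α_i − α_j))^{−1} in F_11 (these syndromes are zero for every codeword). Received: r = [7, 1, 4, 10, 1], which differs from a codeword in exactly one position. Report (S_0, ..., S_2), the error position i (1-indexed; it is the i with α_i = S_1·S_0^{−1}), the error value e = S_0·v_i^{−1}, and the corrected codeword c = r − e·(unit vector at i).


S = (9, 1, 5), error at position 5, error magnitude e = 10, c = [7, 1, 4, 10, 2].

Step 1: column multipliers v_i = (∏_{j≠i}(α_i − α_j))^{−1} mod 11.
  i = 1 (α = 2): (2−10)(2−6)(2−9)(2−5) = (−8)·(−4)·(−7)·(−3) = 672 ≡ 1, so v_1 = 1^{−1} = 1 (mod 11).
  i = 2 (α = 10): (10−2)(10−6)(10−9)(10−5) = 8·4·1·5 = 160 ≡ 6, so v_2 = 6^{−1} = 2 (mod 11).
  i = 3 (α = 6): (6−2)(6−10)(6−9)(6−5) = 4·(−4)·(−3)·1 = 48 ≡ 4, so v_3 = 4^{−1} = 3 (mod 11).
  i = 4 (α = 9): (9−2)(9−10)(9−6)(9−5) = 7·(−1)·3·4 = −84 ≡ 4, so v_4 = 4^{−1} = 3 (mod 11).
  i = 5 (α = 5): (5−2)(5−10)(5−6)(5−9) = 3·(−5)·(−1)·(−4) = −60 ≡ 6, so v_5 = 6^{−1} = 2 (mod 11).
  v = [1, 2, 3, 3, 2].
Step 2: syndromes of r = [7, 1, 4, 10, 1] (all sums mod 11).
  S_0 = Σ v_i r_i = 1·7 + 2·1 + 3·4 + 3·10 + 2·1 = 53 ≡ 9.
  S_1 = Σ v_i α_i r_i = 1·2·7 + 2·10·1 + 3·6·4 + 3·9·10 + 2·5·1 = 386 ≡ 1.
  α_i^2 mod 11 = [4, 1, 3, 4, 3].
  S_2 = Σ v_i α_i^2 r_i = 1·4·7 + 2·1·1 + 3·3·4 + 3·4·10 + 2·3·1 = 192 ≡ 5.
  S = (9, 1, 5) ≠ 0, so r is not a codeword (an error is present).
Step 3: locate the error. For a single error e at position i, S_ℓ = v_i·e·α_i^ℓ, so α_err = S_1/S_0.
  S_0^{−1} = 9^{−1} = 5 (mod 11), so α_err = 1·5 = 5 ≡ 5 = α_5. Error position i = 5.
  Consistency check: S_2/S_1 = 5·1 = 5 ≡ 5 = α_err ✓ (single-error assumption holds).
Step 4: error magnitude e = S_0/v_5 = S_0·∏_{j≠5}(α_5 − α_j) = 9·6 = 54 ≡ 10 (mod 11).
Step 5: correct position 5: c_5 = r_5 − e = 1 − 10 ≡ 2 (mod 11). Hence c = [7, 1, 4, 10, 2].
  Check: interpolating c through the α_i gives m(x) = 3 + 2·x (degree < 2) with m(α_i) = c_i for every i, so c is indeed a codeword.


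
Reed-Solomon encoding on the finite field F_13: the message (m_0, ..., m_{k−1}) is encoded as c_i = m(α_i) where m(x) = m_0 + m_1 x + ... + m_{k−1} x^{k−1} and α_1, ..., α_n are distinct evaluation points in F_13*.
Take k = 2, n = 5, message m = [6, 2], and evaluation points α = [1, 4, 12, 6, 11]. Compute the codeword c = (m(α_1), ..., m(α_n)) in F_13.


c = [8, 1, 4, 5, 2]

Message polynomial: m(x) = 6 + 2·x (mod 13).
For each evaluation point α_i, compute m(α_i) mod 13:
  α_1 = 1: Horner steps 2 → 8, so m(1) = 8.
  α_2 = 4: Horner steps 2 → 1, so m(4) = 1.
  α_3 = 12: Horner steps 2 → 4, so m(12) = 4.
  α_4 = 6: Horner steps 2 → 5, so m(6) = 5.
  α_5 = 11: Horner steps 2 → 2, so m(11) = 2.
Codeword c = [8, 1, 4, 5, 2] ∈ F_13^5.
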